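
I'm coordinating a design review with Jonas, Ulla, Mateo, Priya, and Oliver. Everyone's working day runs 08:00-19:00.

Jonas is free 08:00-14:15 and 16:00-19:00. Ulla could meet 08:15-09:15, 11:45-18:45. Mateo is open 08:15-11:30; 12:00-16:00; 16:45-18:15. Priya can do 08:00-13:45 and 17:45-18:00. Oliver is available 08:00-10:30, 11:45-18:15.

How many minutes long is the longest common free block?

Jonas ∩ Ulla: 08:15-09:15, 11:45-14:15, 16:00-18:45.
Jonas ∩ Ulla ∩ Mateo: 08:15-09:15, 12:00-14:15, 16:45-18:15.
Jonas ∩ Ulla ∩ Mateo ∩ Priya: 08:15-09:15, 12:00-13:45, 17:45-18:00.
Jonas ∩ Ulla ∩ Mateo ∩ Priya ∩ Oliver: 08:15-09:15, 12:00-13:45, 17:45-18:00.
Those are the intersection windows.
The longest is 12:00-13:45 at 105 minutes.

105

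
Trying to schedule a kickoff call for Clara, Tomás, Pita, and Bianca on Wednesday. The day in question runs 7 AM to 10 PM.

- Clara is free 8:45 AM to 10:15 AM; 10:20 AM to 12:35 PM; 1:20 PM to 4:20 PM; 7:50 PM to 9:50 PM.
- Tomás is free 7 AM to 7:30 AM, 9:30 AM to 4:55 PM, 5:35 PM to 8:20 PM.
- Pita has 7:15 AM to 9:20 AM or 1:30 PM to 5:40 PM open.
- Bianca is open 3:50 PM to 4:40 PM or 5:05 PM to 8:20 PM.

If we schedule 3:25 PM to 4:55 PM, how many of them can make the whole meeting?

Tomás and Pita can make the full 15:25-16:55 slot — that's 2.

2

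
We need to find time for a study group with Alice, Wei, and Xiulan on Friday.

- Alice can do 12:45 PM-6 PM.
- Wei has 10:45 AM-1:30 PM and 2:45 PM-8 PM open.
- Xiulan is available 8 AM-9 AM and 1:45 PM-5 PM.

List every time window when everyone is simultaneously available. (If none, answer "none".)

14:45-17:00

Alice ∩ Wei: 12:45-13:30, 14:45-18:00.
Alice ∩ Wei ∩ Xiulan: 14:45-17:00.
So the common availability across everyone is 14:45-17:00.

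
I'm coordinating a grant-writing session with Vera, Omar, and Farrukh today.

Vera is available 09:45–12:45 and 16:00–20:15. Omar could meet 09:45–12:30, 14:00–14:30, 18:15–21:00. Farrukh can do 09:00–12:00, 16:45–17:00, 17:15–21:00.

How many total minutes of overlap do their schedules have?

255

Vera ∩ Omar: 09:45-12:30, 18:15-20:15.
Vera ∩ Omar ∩ Farrukh: 09:45-12:00, 18:15-20:15.
Summing the common windows: 135 + 120 = 255 minutes.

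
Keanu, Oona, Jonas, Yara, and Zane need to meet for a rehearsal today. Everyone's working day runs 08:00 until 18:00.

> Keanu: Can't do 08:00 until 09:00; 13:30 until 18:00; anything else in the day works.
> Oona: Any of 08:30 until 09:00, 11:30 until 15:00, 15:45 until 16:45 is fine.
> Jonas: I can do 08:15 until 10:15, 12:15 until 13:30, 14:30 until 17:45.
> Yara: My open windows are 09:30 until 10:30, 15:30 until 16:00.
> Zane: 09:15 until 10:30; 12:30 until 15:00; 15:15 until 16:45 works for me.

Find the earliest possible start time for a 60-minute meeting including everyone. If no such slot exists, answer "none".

Keanu free: 09:00-13:30 (invert busy blocks within the working day).
Oona free: 08:30-09:00, 11:30-15:00, 15:45-16:45.
Jonas free: 08:15-10:15, 12:15-13:30, 14:30-17:45.
Yara free: 09:30-10:30, 15:30-16:00.
Zane free: 09:15-10:30, 12:30-15:00, 15:15-16:45.
Keanu ∩ Oona: 11:30-13:30.
Keanu ∩ Oona ∩ Jonas: 12:15-13:30.
Keanu ∩ Oona ∩ Jonas ∩ Yara: ∅.
Keanu ∩ Oona ∩ Jonas ∩ Yara ∩ Zane: ∅.
There is no time when everyone is free.
No common window is at least 60 minutes long.

none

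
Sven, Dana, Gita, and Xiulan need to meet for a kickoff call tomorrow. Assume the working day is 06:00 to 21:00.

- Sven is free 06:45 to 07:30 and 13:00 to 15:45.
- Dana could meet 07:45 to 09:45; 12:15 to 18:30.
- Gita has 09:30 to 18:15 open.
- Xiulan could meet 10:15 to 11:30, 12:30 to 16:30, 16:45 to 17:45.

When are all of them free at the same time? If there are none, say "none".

Sven ∩ Dana: 13:00-15:45.
Sven ∩ Dana ∩ Gita: 13:00-15:45.
Sven ∩ Dana ∩ Gita ∩ Xiulan: 13:00-15:45.

13:00-15:45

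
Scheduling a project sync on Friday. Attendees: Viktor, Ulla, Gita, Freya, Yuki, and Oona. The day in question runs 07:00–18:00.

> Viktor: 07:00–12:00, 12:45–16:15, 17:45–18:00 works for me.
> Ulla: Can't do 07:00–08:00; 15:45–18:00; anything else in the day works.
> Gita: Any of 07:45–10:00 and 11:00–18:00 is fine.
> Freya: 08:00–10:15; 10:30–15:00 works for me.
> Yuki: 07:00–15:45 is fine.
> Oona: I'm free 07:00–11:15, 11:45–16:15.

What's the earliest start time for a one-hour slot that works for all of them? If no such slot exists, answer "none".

08:00

Viktor free: 07:00-12:00, 12:45-16:15, 17:45-18:00.
Ulla free: 08:00-15:45 (invert busy blocks within the working day).
Gita free: 07:45-10:00, 11:00-18:00.
Freya free: 08:00-10:15, 10:30-15:00.
Yuki free: 07:00-15:45.
Oona free: 07:00-11:15, 11:45-16:15.
Viktor ∩ Ulla: 08:00-12:00, 12:45-15:45.
Viktor ∩ Ulla ∩ Gita: 08:00-10:00, 11:00-12:00, 12:45-15:45.
Viktor ∩ Ulla ∩ Gita ∩ Freya: 08:00-10:00, 11:00-12:00, 12:45-15:00.
Viktor ∩ Ulla ∩ Gita ∩ Freya ∩ Yuki: 08:00-10:00, 11:00-12:00, 12:45-15:00.
Viktor ∩ Ulla ∩ Gita ∩ Freya ∩ Yuki ∩ Oona: 08:00-10:00, 11:00-11:15, 11:45-12:00, 12:45-15:00.
Those are the intersection windows.
The first common window of at least 60 minutes is 08:00-10:00, so the earliest start is 08:00.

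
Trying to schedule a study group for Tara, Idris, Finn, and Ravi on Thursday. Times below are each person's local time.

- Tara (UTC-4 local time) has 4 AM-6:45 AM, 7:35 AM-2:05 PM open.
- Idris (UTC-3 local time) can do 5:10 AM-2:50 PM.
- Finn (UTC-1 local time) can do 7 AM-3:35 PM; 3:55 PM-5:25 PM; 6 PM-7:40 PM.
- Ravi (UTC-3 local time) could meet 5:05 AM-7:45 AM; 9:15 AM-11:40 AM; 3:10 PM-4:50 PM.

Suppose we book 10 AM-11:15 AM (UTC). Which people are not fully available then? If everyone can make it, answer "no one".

Tara in UTC: 08:00-10:45, 11:35-18:05 (add 4h to convert from UTC-4).
Idris in UTC: 08:10-17:50 (add 3h to convert from UTC-3).
Finn in UTC: 08:00-16:35, 16:55-18:25, 19:00-20:40 (add 1h to convert from UTC-1).
Ravi in UTC: 08:05-10:45, 12:15-14:40, 18:10-19:50 (add 3h to convert from UTC-3).
Tara: not fully free for 10:00-11:15. Idris: free for 10:00-11:15. Finn: free for 10:00-11:15. Ravi: not fully free for 10:00-11:15.

Ravi, Tara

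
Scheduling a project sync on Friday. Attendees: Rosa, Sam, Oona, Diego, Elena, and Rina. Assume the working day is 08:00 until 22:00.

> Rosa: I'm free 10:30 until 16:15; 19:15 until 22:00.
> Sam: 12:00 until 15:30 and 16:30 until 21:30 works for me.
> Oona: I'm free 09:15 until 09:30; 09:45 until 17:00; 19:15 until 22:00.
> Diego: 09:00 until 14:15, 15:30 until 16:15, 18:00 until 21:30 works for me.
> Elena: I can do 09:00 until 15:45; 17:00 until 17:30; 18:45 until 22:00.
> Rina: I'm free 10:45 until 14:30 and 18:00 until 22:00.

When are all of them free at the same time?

12:00-14:15, 19:15-21:30

Rosa ∩ Sam: 12:00-15:30, 19:15-21:30.
Rosa ∩ Sam ∩ Oona: 12:00-15:30, 19:15-21:30.
Rosa ∩ Sam ∩ Oona ∩ Diego: 12:00-14:15, 19:15-21:30.
Rosa ∩ Sam ∩ Oona ∩ Diego ∩ Elena: 12:00-14:15, 19:15-21:30.
Rosa ∩ Sam ∩ Oona ∩ Diego ∩ Elena ∩ Rina: 12:00-14:15, 19:15-21:30.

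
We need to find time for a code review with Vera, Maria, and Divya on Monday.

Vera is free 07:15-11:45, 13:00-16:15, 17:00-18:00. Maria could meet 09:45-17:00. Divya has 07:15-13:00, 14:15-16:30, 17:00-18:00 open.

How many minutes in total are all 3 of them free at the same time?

Vera ∩ Maria: 09:45-11:45, 13:00-16:15.
Vera ∩ Maria ∩ Divya: 09:45-11:45, 14:15-16:15.
So the common availability across everyone is 09:45-11:45, 14:15-16:15.
Summing the common windows: 120 + 120 = 240 minutes.

240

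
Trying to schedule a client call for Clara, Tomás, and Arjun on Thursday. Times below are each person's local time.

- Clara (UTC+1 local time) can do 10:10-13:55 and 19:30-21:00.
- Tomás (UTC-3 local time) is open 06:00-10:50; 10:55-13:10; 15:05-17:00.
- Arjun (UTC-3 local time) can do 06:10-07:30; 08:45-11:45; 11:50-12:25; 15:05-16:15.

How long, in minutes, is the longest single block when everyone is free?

Clara in UTC: 09:10-12:55, 18:30-20:00 (subtract 1h to convert from UTC+1).
Tomás in UTC: 09:00-13:50, 13:55-16:10, 18:05-20:00 (add 3h to convert from UTC-3).
Arjun in UTC: 09:10-10:30, 11:45-14:45, 14:50-15:25, 18:05-19:15 (add 3h to convert from UTC-3).
Clara ∩ Tomás: 09:10-12:55, 18:30-20:00.
Clara ∩ Tomás ∩ Arjun: 09:10-10:30, 11:45-12:55, 18:30-19:15.
So the common availability across everyone is 09:10-10:30, 11:45-12:55, 18:30-19:15.
The longest is 09:10-10:30 at 80 minutes.

80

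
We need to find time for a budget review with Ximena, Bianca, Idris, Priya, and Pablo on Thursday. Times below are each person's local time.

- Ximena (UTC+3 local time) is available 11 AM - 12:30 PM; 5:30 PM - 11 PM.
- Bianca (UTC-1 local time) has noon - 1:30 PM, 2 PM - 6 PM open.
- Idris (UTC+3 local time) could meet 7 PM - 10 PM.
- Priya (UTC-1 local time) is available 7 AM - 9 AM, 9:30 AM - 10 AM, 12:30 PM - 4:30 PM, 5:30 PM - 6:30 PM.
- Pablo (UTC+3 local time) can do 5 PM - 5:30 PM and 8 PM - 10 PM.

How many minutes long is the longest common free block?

30

Ximena in UTC: 08:00-09:30, 14:30-20:00 (subtract 3h to convert from UTC+3).
Bianca in UTC: 13:00-14:30, 15:00-19:00 (add 1h to convert from UTC-1).
Idris in UTC: 16:00-19:00 (subtract 3h to convert from UTC+3).
Priya in UTC: 08:00-10:00, 10:30-11:00, 13:30-17:30, 18:30-19:30 (add 1h to convert from UTC-1).
Pablo in UTC: 14:00-14:30, 17:00-19:00 (subtract 3h to convert from UTC+3).
Ximena ∩ Bianca: 15:00-19:00.
Ximena ∩ Bianca ∩ Idris: 16:00-19:00.
Ximena ∩ Bianca ∩ Idris ∩ Priya: 16:00-17:30, 18:30-19:00.
Ximena ∩ Bianca ∩ Idris ∩ Priya ∩ Pablo: 17:00-17:30, 18:30-19:00.
The longest is 17:00-17:30 at 30 minutes.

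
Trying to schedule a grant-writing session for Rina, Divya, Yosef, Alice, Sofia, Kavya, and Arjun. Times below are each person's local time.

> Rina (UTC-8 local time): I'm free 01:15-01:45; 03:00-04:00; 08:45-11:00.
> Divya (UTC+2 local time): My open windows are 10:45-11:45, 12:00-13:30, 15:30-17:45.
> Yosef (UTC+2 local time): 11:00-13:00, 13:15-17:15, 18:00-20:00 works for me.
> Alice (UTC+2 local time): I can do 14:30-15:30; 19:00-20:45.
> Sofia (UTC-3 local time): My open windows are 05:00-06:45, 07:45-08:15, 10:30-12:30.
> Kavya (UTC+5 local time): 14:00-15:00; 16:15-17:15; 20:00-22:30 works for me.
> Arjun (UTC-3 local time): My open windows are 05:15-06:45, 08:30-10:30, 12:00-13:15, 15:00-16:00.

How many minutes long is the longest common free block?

0

Rina in UTC: 09:15-09:45, 11:00-12:00, 16:45-19:00 (add 8h to convert from UTC-8).
Divya in UTC: 08:45-09:45, 10:00-11:30, 13:30-15:45 (subtract 2h to convert from UTC+2).
Yosef in UTC: 09:00-11:00, 11:15-15:15, 16:00-18:00 (subtract 2h to convert from UTC+2).
Alice in UTC: 12:30-13:30, 17:00-18:45 (subtract 2h to convert from UTC+2).
Sofia in UTC: 08:00-09:45, 10:45-11:15, 13:30-15:30 (add 3h to convert from UTC-3).
Kavya in UTC: 09:00-10:00, 11:15-12:15, 15:00-17:30 (subtract 5h to convert from UTC+5).
Arjun in UTC: 08:15-09:45, 11:30-13:30, 15:00-16:15, 18:00-19:00 (add 3h to convert from UTC-3).
Rina ∩ Divya: 09:15-09:45, 11:00-11:30.
Rina ∩ Divya ∩ Yosef: 09:15-09:45, 11:15-11:30.
Rina ∩ Divya ∩ Yosef ∩ Alice: ∅.
Rina ∩ Divya ∩ Yosef ∩ Alice ∩ Sofia: ∅.
Rina ∩ Divya ∩ Yosef ∩ Alice ∩ Sofia ∩ Kavya: ∅.
Rina ∩ Divya ∩ Yosef ∩ Alice ∩ Sofia ∩ Kavya ∩ Arjun: ∅.
There is no time when everyone is free.
No common window exists, so the longest block is 0 minutes.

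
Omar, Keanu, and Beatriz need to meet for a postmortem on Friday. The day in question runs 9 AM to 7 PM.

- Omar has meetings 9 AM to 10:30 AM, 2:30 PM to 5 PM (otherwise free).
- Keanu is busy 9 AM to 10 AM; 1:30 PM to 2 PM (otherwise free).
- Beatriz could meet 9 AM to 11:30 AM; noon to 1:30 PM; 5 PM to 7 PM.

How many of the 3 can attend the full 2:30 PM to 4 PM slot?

1

Omar free: 10:30-14:30, 17:00-19:00 (invert busy blocks within the working day).
Keanu free: 10:00-13:30, 14:00-19:00 (invert busy blocks within the working day).
Beatriz free: 09:00-11:30, 12:00-13:30, 17:00-19:00.
Keanu can make the full 14:30-16:00 slot — that's 1.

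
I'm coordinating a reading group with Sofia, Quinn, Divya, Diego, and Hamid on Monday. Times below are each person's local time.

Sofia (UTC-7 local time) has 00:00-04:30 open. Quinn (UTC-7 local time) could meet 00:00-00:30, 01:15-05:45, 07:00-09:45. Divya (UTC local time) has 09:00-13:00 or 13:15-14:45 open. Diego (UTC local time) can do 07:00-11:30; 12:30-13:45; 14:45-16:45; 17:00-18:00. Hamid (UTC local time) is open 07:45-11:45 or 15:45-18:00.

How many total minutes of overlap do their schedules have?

150

Sofia in UTC: 07:00-11:30 (add 7h to convert from UTC-7).
Quinn in UTC: 07:00-07:30, 08:15-12:45, 14:00-16:45 (add 7h to convert from UTC-7).
Divya in UTC: 09:00-13:00, 13:15-14:45.
Diego in UTC: 07:00-11:30, 12:30-13:45, 14:45-16:45, 17:00-18:00.
Hamid in UTC: 07:45-11:45, 15:45-18:00.
Sofia ∩ Quinn: 07:00-07:30, 08:15-11:30.
Sofia ∩ Quinn ∩ Divya: 09:00-11:30.
Sofia ∩ Quinn ∩ Divya ∩ Diego: 09:00-11:30.
Sofia ∩ Quinn ∩ Divya ∩ Diego ∩ Hamid: 09:00-11:30.
Those are the intersection windows.
That's a single block of 150 minutes.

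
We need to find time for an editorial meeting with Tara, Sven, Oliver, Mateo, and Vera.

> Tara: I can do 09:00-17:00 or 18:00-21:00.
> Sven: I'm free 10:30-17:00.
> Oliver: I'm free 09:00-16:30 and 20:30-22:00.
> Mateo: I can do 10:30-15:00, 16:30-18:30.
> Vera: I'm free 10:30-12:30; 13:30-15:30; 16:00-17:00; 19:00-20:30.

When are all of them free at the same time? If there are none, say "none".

10:30-12:30, 13:30-15:00

Tara ∩ Sven: 10:30-17:00.
Tara ∩ Sven ∩ Oliver: 10:30-16:30.
Tara ∩ Sven ∩ Oliver ∩ Mateo: 10:30-15:00.
Tara ∩ Sven ∩ Oliver ∩ Mateo ∩ Vera: 10:30-12:30, 13:30-15:00.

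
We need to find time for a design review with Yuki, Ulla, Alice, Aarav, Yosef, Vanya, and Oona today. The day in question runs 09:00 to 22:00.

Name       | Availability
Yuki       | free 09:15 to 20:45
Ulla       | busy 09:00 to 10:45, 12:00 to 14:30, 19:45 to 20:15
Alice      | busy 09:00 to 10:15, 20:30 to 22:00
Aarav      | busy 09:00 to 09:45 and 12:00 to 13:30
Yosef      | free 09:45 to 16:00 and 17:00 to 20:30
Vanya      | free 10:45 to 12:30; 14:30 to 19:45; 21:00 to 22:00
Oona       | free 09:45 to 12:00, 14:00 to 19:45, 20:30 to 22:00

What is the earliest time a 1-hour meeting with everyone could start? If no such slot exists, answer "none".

Yuki free: 09:15-20:45.
Ulla free: 10:45-12:00, 14:30-19:45, 20:15-22:00 (invert busy blocks within the working day).
Alice free: 10:15-20:30 (invert busy blocks within the working day).
Aarav free: 09:45-12:00, 13:30-22:00 (invert busy blocks within the working day).
Yosef free: 09:45-16:00, 17:00-20:30.
Vanya free: 10:45-12:30, 14:30-19:45, 21:00-22:00.
Oona free: 09:45-12:00, 14:00-19:45, 20:30-22:00.
Yuki ∩ Ulla: 10:45-12:00, 14:30-19:45, 20:15-20:45.
Yuki ∩ Ulla ∩ Alice: 10:45-12:00, 14:30-19:45, 20:15-20:30.
Yuki ∩ Ulla ∩ Alice ∩ Aarav: 10:45-12:00, 14:30-19:45, 20:15-20:30.
Yuki ∩ Ulla ∩ Alice ∩ Aarav ∩ Yosef: 10:45-12:00, 14:30-16:00, 17:00-19:45, 20:15-20:30.
Yuki ∩ Ulla ∩ Alice ∩ Aarav ∩ Yosef ∩ Vanya: 10:45-12:00, 14:30-16:00, 17:00-19:45.
Yuki ∩ Ulla ∩ Alice ∩ Aarav ∩ Yosef ∩ Vanya ∩ Oona: 10:45-12:00, 14:30-16:00, 17:00-19:45.
Those are the intersection windows.
The first common window of at least 60 minutes is 10:45-12:00, so the earliest start is 10:45.

10:45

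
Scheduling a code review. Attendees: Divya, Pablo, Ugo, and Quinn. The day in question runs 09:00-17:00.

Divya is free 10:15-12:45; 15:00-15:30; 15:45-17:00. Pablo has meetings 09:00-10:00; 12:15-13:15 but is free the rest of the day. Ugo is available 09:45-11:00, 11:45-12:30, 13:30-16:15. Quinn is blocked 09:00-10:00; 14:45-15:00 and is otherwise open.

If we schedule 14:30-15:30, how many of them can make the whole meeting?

2

Divya free: 10:15-12:45, 15:00-15:30, 15:45-17:00.
Pablo free: 10:00-12:15, 13:15-17:00 (invert busy blocks within the working day).
Ugo free: 09:45-11:00, 11:45-12:30, 13:30-16:15.
Quinn free: 10:00-14:45, 15:00-17:00 (invert busy blocks within the working day).
Pablo and Ugo can make the full 14:30-15:30 slot — that's 2.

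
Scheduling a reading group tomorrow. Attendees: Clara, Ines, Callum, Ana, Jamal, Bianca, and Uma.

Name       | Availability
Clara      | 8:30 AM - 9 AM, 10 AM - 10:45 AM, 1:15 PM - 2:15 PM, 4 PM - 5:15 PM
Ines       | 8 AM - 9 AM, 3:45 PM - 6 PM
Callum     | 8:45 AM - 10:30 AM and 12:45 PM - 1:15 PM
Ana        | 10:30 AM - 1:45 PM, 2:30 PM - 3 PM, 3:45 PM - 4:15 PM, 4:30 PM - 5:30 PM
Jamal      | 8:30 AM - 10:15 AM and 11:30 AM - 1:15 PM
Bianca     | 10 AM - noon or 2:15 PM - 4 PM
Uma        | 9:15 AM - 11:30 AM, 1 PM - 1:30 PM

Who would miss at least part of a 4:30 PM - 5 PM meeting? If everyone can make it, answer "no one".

Clara: free for 16:30-17:00. Ines: free for 16:30-17:00. Callum: not fully free for 16:30-17:00. Ana: free for 16:30-17:00. Jamal: not fully free for 16:30-17:00. Bianca: not fully free for 16:30-17:00. Uma: not fully free for 16:30-17:00.

Bianca, Callum, Jamal, Uma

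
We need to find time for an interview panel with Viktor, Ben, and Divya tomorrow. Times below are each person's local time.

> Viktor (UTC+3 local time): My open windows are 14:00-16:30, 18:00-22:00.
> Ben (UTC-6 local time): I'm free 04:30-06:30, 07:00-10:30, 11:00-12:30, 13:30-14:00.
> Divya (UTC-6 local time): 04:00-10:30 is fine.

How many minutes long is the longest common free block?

90

Viktor in UTC: 11:00-13:30, 15:00-19:00 (subtract 3h to convert from UTC+3).
Ben in UTC: 10:30-12:30, 13:00-16:30, 17:00-18:30, 19:30-20:00 (add 6h to convert from UTC-6).
Divya in UTC: 10:00-16:30 (add 6h to convert from UTC-6).
Viktor ∩ Ben: 11:00-12:30, 13:00-13:30, 15:00-16:30, 17:00-18:30.
Viktor ∩ Ben ∩ Divya: 11:00-12:30, 13:00-13:30, 15:00-16:30.
The longest is 11:00-12:30 at 90 minutes.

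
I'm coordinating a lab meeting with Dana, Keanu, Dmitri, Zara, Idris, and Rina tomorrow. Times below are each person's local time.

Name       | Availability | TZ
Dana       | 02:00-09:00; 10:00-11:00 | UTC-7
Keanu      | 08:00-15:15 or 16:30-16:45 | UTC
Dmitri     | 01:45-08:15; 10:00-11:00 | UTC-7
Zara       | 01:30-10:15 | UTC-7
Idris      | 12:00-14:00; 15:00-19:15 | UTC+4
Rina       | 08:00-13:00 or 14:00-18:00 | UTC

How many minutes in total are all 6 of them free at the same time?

Dana in UTC: 09:00-16:00, 17:00-18:00 (add 7h to convert from UTC-7).
Keanu in UTC: 08:00-15:15, 16:30-16:45.
Dmitri in UTC: 08:45-15:15, 17:00-18:00 (add 7h to convert from UTC-7).
Zara in UTC: 08:30-17:15 (add 7h to convert from UTC-7).
Idris in UTC: 08:00-10:00, 11:00-15:15 (subtract 4h to convert from UTC+4).
Rina in UTC: 08:00-13:00, 14:00-18:00.
Dana ∩ Keanu: 09:00-15:15.
Dana ∩ Keanu ∩ Dmitri: 09:00-15:15.
Dana ∩ Keanu ∩ Dmitri ∩ Zara: 09:00-15:15.
Dana ∩ Keanu ∩ Dmitri ∩ Zara ∩ Idris: 09:00-10:00, 11:00-15:15.
Dana ∩ Keanu ∩ Dmitri ∩ Zara ∩ Idris ∩ Rina: 09:00-10:00, 11:00-13:00, 14:00-15:15.
Summing the common windows: 60 + 120 + 75 = 255 minutes.

255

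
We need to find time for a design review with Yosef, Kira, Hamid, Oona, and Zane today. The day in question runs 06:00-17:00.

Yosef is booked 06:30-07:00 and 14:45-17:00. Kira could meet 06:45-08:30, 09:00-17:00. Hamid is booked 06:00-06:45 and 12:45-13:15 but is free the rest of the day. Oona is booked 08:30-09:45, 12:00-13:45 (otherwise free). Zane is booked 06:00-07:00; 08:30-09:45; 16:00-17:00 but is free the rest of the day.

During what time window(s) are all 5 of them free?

07:00-08:30, 09:45-12:00, 13:45-14:45

Yosef free: 06:00-06:30, 07:00-14:45 (invert busy blocks within the working day).
Kira free: 06:45-08:30, 09:00-17:00.
Hamid free: 06:45-12:45, 13:15-17:00 (invert busy blocks within the working day).
Oona free: 06:00-08:30, 09:45-12:00, 13:45-17:00 (invert busy blocks within the working day).
Zane free: 07:00-08:30, 09:45-16:00 (invert busy blocks within the working day).
Yosef ∩ Kira: 07:00-08:30, 09:00-14:45.
Yosef ∩ Kira ∩ Hamid: 07:00-08:30, 09:00-12:45, 13:15-14:45.
Yosef ∩ Kira ∩ Hamid ∩ Oona: 07:00-08:30, 09:45-12:00, 13:45-14:45.
Yosef ∩ Kira ∩ Hamid ∩ Oona ∩ Zane: 07:00-08:30, 09:45-12:00, 13:45-14:45.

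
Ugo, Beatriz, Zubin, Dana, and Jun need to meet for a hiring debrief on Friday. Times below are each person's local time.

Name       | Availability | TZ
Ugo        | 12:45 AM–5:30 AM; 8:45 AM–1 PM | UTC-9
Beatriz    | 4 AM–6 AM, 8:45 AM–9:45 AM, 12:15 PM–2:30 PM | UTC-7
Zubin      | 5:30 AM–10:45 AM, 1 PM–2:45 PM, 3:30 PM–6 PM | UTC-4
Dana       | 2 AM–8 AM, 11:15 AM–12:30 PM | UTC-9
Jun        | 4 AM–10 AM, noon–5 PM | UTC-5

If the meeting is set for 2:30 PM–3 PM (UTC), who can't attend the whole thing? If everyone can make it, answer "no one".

Beatriz, Ugo, Zubin

Ugo in UTC: 09:45-14:30, 17:45-22:00 (add 9h to convert from UTC-9).
Beatriz in UTC: 11:00-13:00, 15:45-16:45, 19:15-21:30 (add 7h to convert from UTC-7).
Zubin in UTC: 09:30-14:45, 17:00-18:45, 19:30-22:00 (add 4h to convert from UTC-4).
Dana in UTC: 11:00-17:00, 20:15-21:30 (add 9h to convert from UTC-9).
Jun in UTC: 09:00-15:00, 17:00-22:00 (add 5h to convert from UTC-5).
Ugo: not fully free for 14:30-15:00. Beatriz: not fully free for 14:30-15:00. Zubin: not fully free for 14:30-15:00. Dana: free for 14:30-15:00. Jun: free for 14:30-15:00.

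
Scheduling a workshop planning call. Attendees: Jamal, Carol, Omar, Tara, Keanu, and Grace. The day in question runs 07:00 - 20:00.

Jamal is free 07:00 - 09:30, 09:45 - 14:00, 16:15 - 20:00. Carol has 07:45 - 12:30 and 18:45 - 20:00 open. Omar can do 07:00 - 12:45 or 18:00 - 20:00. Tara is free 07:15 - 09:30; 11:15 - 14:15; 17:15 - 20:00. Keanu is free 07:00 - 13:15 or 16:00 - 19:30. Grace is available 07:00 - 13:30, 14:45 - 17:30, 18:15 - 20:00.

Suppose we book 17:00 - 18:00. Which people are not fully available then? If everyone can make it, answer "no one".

Carol, Grace, Omar, Tara

Jamal: free for 17:00-18:00. Carol: not fully free for 17:00-18:00. Omar: not fully free for 17:00-18:00. Tara: not fully free for 17:00-18:00. Keanu: free for 17:00-18:00. Grace: not fully free for 17:00-18:00.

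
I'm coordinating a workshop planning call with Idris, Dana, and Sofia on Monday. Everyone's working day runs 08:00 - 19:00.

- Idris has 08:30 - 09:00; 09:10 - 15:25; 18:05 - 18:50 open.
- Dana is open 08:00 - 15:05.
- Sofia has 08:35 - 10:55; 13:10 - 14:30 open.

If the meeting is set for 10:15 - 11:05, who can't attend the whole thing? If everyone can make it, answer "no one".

Idris: free for 10:15-11:05. Dana: free for 10:15-11:05. Sofia: not fully free for 10:15-11:05.

Sofia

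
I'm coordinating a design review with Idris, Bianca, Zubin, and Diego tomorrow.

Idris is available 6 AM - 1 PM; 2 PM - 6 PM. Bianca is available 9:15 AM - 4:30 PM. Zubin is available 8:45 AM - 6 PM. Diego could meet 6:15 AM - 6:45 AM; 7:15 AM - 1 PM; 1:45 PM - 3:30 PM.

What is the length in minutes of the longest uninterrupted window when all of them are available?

225

Idris ∩ Bianca: 09:15-13:00, 14:00-16:30.
Idris ∩ Bianca ∩ Zubin: 09:15-13:00, 14:00-16:30.
Idris ∩ Bianca ∩ Zubin ∩ Diego: 09:15-13:00, 14:00-15:30.
So the common availability across everyone is 09:15-13:00, 14:00-15:30.
The longest is 09:15-13:00 at 225 minutes.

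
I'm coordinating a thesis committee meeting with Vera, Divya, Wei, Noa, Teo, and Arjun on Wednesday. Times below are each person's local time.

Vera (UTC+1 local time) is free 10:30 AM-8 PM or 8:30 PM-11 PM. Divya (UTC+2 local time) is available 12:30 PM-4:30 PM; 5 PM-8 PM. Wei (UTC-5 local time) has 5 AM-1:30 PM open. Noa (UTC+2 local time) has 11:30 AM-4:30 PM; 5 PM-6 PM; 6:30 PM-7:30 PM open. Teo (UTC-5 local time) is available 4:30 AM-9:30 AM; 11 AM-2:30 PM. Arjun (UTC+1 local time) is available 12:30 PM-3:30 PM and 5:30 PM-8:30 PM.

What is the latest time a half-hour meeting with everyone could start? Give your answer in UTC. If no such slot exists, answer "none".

17:00

Vera in UTC: 09:30-19:00, 19:30-22:00 (subtract 1h to convert from UTC+1).
Divya in UTC: 10:30-14:30, 15:00-18:00 (subtract 2h to convert from UTC+2).
Wei in UTC: 10:00-18:30 (add 5h to convert from UTC-5).
Noa in UTC: 09:30-14:30, 15:00-16:00, 16:30-17:30 (subtract 2h to convert from UTC+2).
Teo in UTC: 09:30-14:30, 16:00-19:30 (add 5h to convert from UTC-5).
Arjun in UTC: 11:30-14:30, 16:30-19:30 (subtract 1h to convert from UTC+1).
Vera ∩ Divya: 10:30-14:30, 15:00-18:00.
Vera ∩ Divya ∩ Wei: 10:30-14:30, 15:00-18:00.
Vera ∩ Divya ∩ Wei ∩ Noa: 10:30-14:30, 15:00-16:00, 16:30-17:30.
Vera ∩ Divya ∩ Wei ∩ Noa ∩ Teo: 10:30-14:30, 16:30-17:30.
Vera ∩ Divya ∩ Wei ∩ Noa ∩ Teo ∩ Arjun: 11:30-14:30, 16:30-17:30.
The last common window of at least 30 minutes is 16:30-17:30; a 30-minute meeting can start as late as 17:00 and still end by 17:30.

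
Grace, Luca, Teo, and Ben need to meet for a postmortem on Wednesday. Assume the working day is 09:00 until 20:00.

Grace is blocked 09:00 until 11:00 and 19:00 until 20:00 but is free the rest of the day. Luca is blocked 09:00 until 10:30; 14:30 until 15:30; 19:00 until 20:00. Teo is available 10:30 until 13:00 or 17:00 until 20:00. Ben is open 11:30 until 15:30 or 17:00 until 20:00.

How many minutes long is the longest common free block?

Grace free: 11:00-19:00 (invert busy blocks within the working day).
Luca free: 10:30-14:30, 15:30-19:00 (invert busy blocks within the working day).
Teo free: 10:30-13:00, 17:00-20:00.
Ben free: 11:30-15:30, 17:00-20:00.
Grace ∩ Luca: 11:00-14:30, 15:30-19:00.
Grace ∩ Luca ∩ Teo: 11:00-13:00, 17:00-19:00.
Grace ∩ Luca ∩ Teo ∩ Ben: 11:30-13:00, 17:00-19:00.
So the common availability across everyone is 11:30-13:00, 17:00-19:00.
The longest is 17:00-19:00 at 120 minutes.

120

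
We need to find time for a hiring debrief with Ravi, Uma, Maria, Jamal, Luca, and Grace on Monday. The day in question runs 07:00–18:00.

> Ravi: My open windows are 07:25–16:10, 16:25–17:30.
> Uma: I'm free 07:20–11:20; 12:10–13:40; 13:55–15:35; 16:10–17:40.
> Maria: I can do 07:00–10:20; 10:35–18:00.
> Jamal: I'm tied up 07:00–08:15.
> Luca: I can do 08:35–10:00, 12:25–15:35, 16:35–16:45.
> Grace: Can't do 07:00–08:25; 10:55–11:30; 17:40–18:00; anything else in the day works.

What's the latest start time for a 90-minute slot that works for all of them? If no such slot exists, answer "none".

Ravi free: 07:25-16:10, 16:25-17:30.
Uma free: 07:20-11:20, 12:10-13:40, 13:55-15:35, 16:10-17:40.
Maria free: 07:00-10:20, 10:35-18:00.
Jamal free: 08:15-18:00 (invert busy blocks within the working day).
Luca free: 08:35-10:00, 12:25-15:35, 16:35-16:45.
Grace free: 08:25-10:55, 11:30-17:40 (invert busy blocks within the working day).
Ravi ∩ Uma: 07:25-11:20, 12:10-13:40, 13:55-15:35, 16:25-17:30.
Ravi ∩ Uma ∩ Maria: 07:25-10:20, 10:35-11:20, 12:10-13:40, 13:55-15:35, 16:25-17:30.
Ravi ∩ Uma ∩ Maria ∩ Jamal: 08:15-10:20, 10:35-11:20, 12:10-13:40, 13:55-15:35, 16:25-17:30.
Ravi ∩ Uma ∩ Maria ∩ Jamal ∩ Luca: 08:35-10:00, 12:25-13:40, 13:55-15:35, 16:35-16:45.
Ravi ∩ Uma ∩ Maria ∩ Jamal ∩ Luca ∩ Grace: 08:35-10:00, 12:25-13:40, 13:55-15:35, 16:35-16:45.
So the common availability across everyone is 08:35-10:00, 12:25-13:40, 13:55-15:35, 16:35-16:45.
The last common window of at least 90 minutes is 13:55-15:35; a 90-minute meeting can start as late as 14:05 and still end by 15:35.

14:05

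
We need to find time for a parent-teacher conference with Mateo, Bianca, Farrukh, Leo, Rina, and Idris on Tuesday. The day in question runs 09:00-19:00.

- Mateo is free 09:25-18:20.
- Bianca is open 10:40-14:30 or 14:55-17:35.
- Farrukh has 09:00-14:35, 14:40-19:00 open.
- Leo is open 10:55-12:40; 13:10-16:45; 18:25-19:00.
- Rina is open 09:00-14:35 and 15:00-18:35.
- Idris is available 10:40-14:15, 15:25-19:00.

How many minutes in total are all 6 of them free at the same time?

250

Mateo ∩ Bianca: 10:40-14:30, 14:55-17:35.
Mateo ∩ Bianca ∩ Farrukh: 10:40-14:30, 14:55-17:35.
Mateo ∩ Bianca ∩ Farrukh ∩ Leo: 10:55-12:40, 13:10-14:30, 14:55-16:45.
Mateo ∩ Bianca ∩ Farrukh ∩ Leo ∩ Rina: 10:55-12:40, 13:10-14:30, 15:00-16:45.
Mateo ∩ Bianca ∩ Farrukh ∩ Leo ∩ Rina ∩ Idris: 10:55-12:40, 13:10-14:15, 15:25-16:45.
Those are the intersection windows.
Summing the common windows: 105 + 65 + 80 = 250 minutes.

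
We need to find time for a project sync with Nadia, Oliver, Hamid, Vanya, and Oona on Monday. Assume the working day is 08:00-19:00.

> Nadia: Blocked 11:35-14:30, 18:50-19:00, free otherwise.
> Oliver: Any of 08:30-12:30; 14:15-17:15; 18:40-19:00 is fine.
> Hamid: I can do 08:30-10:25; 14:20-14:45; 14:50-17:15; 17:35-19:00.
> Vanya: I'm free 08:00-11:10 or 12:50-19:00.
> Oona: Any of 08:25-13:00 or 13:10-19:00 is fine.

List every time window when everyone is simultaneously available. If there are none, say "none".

08:30-10:25, 14:30-14:45, 14:50-17:15, 18:40-18:50

Nadia free: 08:00-11:35, 14:30-18:50 (invert busy blocks within the working day).
Oliver free: 08:30-12:30, 14:15-17:15, 18:40-19:00.
Hamid free: 08:30-10:25, 14:20-14:45, 14:50-17:15, 17:35-19:00.
Vanya free: 08:00-11:10, 12:50-19:00.
Oona free: 08:25-13:00, 13:10-19:00.
Nadia ∩ Oliver: 08:30-11:35, 14:30-17:15, 18:40-18:50.
Nadia ∩ Oliver ∩ Hamid: 08:30-10:25, 14:30-14:45, 14:50-17:15, 18:40-18:50.
Nadia ∩ Oliver ∩ Hamid ∩ Vanya: 08:30-10:25, 14:30-14:45, 14:50-17:15, 18:40-18:50.
Nadia ∩ Oliver ∩ Hamid ∩ Vanya ∩ Oona: 08:30-10:25, 14:30-14:45, 14:50-17:15, 18:40-18:50.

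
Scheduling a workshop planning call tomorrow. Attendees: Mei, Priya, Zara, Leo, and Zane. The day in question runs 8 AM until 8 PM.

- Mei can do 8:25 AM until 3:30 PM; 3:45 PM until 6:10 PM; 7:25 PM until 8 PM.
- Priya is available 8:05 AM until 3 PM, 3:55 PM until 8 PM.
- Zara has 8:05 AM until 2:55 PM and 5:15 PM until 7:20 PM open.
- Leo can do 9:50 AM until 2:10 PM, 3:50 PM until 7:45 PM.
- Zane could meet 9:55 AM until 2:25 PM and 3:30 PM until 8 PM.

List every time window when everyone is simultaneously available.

09:55-14:10, 17:15-18:10

Mei ∩ Priya: 08:25-15:00, 15:55-18:10, 19:25-20:00.
Mei ∩ Priya ∩ Zara: 08:25-14:55, 17:15-18:10.
Mei ∩ Priya ∩ Zara ∩ Leo: 09:50-14:10, 17:15-18:10.
Mei ∩ Priya ∩ Zara ∩ Leo ∩ Zane: 09:55-14:10, 17:15-18:10.
Those are the intersection windows.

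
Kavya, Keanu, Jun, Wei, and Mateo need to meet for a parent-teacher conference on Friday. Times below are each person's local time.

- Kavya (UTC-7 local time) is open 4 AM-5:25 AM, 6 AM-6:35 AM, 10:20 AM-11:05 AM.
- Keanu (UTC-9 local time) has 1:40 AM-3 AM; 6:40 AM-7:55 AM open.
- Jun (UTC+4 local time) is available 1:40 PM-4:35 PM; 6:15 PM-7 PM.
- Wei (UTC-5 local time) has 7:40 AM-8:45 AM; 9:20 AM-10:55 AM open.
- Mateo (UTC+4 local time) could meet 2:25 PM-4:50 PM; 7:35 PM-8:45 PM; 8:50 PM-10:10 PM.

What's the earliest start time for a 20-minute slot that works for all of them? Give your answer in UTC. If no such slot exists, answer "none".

Kavya in UTC: 11:00-12:25, 13:00-13:35, 17:20-18:05 (add 7h to convert from UTC-7).
Keanu in UTC: 10:40-12:00, 15:40-16:55 (add 9h to convert from UTC-9).
Jun in UTC: 09:40-12:35, 14:15-15:00 (subtract 4h to convert from UTC+4).
Wei in UTC: 12:40-13:45, 14:20-15:55 (add 5h to convert from UTC-5).
Mateo in UTC: 10:25-12:50, 15:35-16:45, 16:50-18:10 (subtract 4h to convert from UTC+4).
Kavya ∩ Keanu: 11:00-12:00.
Kavya ∩ Keanu ∩ Jun: 11:00-12:00.
Kavya ∩ Keanu ∩ Jun ∩ Wei: ∅.
Kavya ∩ Keanu ∩ Jun ∩ Wei ∩ Mateo: ∅.
There is no time when everyone is free.
No common window is at least 20 minutes long.

none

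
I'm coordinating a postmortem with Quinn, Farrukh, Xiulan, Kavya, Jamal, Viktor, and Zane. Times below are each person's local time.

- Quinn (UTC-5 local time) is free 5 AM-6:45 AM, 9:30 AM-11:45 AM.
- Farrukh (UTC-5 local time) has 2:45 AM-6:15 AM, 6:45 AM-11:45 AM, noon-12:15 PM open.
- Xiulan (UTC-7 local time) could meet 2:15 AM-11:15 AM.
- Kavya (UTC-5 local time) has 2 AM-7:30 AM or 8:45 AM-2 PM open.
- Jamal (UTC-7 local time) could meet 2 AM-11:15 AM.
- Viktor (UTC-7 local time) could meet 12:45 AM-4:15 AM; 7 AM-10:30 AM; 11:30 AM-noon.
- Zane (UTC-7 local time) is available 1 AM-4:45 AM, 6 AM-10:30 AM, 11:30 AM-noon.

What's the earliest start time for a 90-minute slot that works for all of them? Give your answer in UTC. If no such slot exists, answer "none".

14:30

Quinn in UTC: 10:00-11:45, 14:30-16:45 (add 5h to convert from UTC-5).
Farrukh in UTC: 07:45-11:15, 11:45-16:45, 17:00-17:15 (add 5h to convert from UTC-5).
Xiulan in UTC: 09:15-18:15 (add 7h to convert from UTC-7).
Kavya in UTC: 07:00-12:30, 13:45-19:00 (add 5h to convert from UTC-5).
Jamal in UTC: 09:00-18:15 (add 7h to convert from UTC-7).
Viktor in UTC: 07:45-11:15, 14:00-17:30, 18:30-19:00 (add 7h to convert from UTC-7).
Zane in UTC: 08:00-11:45, 13:00-17:30, 18:30-19:00 (add 7h to convert from UTC-7).
Quinn ∩ Farrukh: 10:00-11:15, 14:30-16:45.
Quinn ∩ Farrukh ∩ Xiulan: 10:00-11:15, 14:30-16:45.
Quinn ∩ Farrukh ∩ Xiulan ∩ Kavya: 10:00-11:15, 14:30-16:45.
Quinn ∩ Farrukh ∩ Xiulan ∩ Kavya ∩ Jamal: 10:00-11:15, 14:30-16:45.
Quinn ∩ Farrukh ∩ Xiulan ∩ Kavya ∩ Jamal ∩ Viktor: 10:00-11:15, 14:30-16:45.
Quinn ∩ Farrukh ∩ Xiulan ∩ Kavya ∩ Jamal ∩ Viktor ∩ Zane: 10:00-11:15, 14:30-16:45.
So the common availability across everyone is 10:00-11:15, 14:30-16:45.
The first common window of at least 90 minutes is 14:30-16:45, so the earliest start is 14:30.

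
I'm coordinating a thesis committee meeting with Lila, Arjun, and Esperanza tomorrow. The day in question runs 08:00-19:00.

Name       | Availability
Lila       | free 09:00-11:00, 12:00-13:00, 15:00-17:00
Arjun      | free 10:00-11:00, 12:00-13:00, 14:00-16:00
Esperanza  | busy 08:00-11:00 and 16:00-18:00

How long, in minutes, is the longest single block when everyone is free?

Lila free: 09:00-11:00, 12:00-13:00, 15:00-17:00.
Arjun free: 10:00-11:00, 12:00-13:00, 14:00-16:00.
Esperanza free: 11:00-16:00, 18:00-19:00 (invert busy blocks within the working day).
Lila ∩ Arjun: 10:00-11:00, 12:00-13:00, 15:00-16:00.
Lila ∩ Arjun ∩ Esperanza: 12:00-13:00, 15:00-16:00.
Those are the intersection windows.
The longest is 12:00-13:00 at 60 minutes.

60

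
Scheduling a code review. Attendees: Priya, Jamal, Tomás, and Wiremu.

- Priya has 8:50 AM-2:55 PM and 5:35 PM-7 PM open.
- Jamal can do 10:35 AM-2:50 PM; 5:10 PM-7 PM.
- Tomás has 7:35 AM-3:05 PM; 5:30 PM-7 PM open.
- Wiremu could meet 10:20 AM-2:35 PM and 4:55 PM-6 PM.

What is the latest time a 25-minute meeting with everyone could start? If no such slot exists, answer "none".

Priya ∩ Jamal: 10:35-14:50, 17:35-19:00.
Priya ∩ Jamal ∩ Tomás: 10:35-14:50, 17:35-19:00.
Priya ∩ Jamal ∩ Tomás ∩ Wiremu: 10:35-14:35, 17:35-18:00.
So the common availability across everyone is 10:35-14:35, 17:35-18:00.
The last common window of at least 25 minutes is 17:35-18:00; a 25-minute meeting can start as late as 17:35 and still end by 18:00.

17:35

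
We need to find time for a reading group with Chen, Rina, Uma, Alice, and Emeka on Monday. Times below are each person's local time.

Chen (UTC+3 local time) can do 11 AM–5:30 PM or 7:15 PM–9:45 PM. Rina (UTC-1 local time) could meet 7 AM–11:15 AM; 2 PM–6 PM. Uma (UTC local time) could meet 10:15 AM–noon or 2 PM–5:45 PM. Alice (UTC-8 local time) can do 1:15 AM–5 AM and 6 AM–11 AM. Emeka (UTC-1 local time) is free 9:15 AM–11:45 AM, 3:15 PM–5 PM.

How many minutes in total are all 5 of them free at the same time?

Chen in UTC: 08:00-14:30, 16:15-18:45 (subtract 3h to convert from UTC+3).
Rina in UTC: 08:00-12:15, 15:00-19:00 (add 1h to convert from UTC-1).
Uma in UTC: 10:15-12:00, 14:00-17:45.
Alice in UTC: 09:15-13:00, 14:00-19:00 (add 8h to convert from UTC-8).
Emeka in UTC: 10:15-12:45, 16:15-18:00 (add 1h to convert from UTC-1).
Chen ∩ Rina: 08:00-12:15, 16:15-18:45.
Chen ∩ Rina ∩ Uma: 10:15-12:00, 16:15-17:45.
Chen ∩ Rina ∩ Uma ∩ Alice: 10:15-12:00, 16:15-17:45.
Chen ∩ Rina ∩ Uma ∩ Alice ∩ Emeka: 10:15-12:00, 16:15-17:45.
Summing the common windows: 105 + 90 = 195 minutes.

195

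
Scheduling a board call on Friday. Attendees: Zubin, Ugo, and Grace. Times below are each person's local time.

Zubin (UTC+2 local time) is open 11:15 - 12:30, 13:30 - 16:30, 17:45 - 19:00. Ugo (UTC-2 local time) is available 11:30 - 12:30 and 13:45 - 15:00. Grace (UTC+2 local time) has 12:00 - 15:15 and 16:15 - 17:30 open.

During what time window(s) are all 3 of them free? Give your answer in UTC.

14:15-14:30

Zubin in UTC: 09:15-10:30, 11:30-14:30, 15:45-17:00 (subtract 2h to convert from UTC+2).
Ugo in UTC: 13:30-14:30, 15:45-17:00 (add 2h to convert from UTC-2).
Grace in UTC: 10:00-13:15, 14:15-15:30 (subtract 2h to convert from UTC+2).
Zubin ∩ Ugo: 13:30-14:30, 15:45-17:00.
Zubin ∩ Ugo ∩ Grace: 14:15-14:30.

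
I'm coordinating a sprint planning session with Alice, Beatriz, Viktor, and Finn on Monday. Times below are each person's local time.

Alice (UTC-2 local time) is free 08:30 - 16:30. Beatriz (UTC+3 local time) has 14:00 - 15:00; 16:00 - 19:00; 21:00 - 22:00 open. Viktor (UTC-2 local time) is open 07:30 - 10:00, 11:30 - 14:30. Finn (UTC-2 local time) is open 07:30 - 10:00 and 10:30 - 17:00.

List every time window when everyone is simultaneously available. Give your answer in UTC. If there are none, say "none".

11:00-12:00, 13:30-16:00

Alice in UTC: 10:30-18:30 (add 2h to convert from UTC-2).
Beatriz in UTC: 11:00-12:00, 13:00-16:00, 18:00-19:00 (subtract 3h to convert from UTC+3).
Viktor in UTC: 09:30-12:00, 13:30-16:30 (add 2h to convert from UTC-2).
Finn in UTC: 09:30-12:00, 12:30-19:00 (add 2h to convert from UTC-2).
Alice ∩ Beatriz: 11:00-12:00, 13:00-16:00, 18:00-18:30.
Alice ∩ Beatriz ∩ Viktor: 11:00-12:00, 13:30-16:00.
Alice ∩ Beatriz ∩ Viktor ∩ Finn: 11:00-12:00, 13:30-16:00.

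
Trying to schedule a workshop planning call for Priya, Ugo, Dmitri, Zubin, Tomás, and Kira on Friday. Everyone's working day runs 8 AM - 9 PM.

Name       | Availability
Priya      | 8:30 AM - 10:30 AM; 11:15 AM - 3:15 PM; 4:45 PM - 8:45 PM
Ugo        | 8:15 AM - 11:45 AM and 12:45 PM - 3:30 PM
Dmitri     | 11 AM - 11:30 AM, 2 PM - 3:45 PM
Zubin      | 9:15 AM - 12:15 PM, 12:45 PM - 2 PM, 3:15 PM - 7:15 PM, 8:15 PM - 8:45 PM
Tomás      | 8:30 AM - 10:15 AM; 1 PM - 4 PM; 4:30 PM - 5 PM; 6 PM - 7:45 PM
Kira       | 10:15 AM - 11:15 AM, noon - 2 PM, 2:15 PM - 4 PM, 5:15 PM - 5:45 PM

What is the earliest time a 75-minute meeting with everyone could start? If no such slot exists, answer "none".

Priya ∩ Ugo: 08:30-10:30, 11:15-11:45, 12:45-15:15.
Priya ∩ Ugo ∩ Dmitri: 11:15-11:30, 14:00-15:15.
Priya ∩ Ugo ∩ Dmitri ∩ Zubin: 11:15-11:30.
Priya ∩ Ugo ∩ Dmitri ∩ Zubin ∩ Tomás: ∅.
Priya ∩ Ugo ∩ Dmitri ∩ Zubin ∩ Tomás ∩ Kira: ∅.
There is no time when everyone is free.
No common window is at least 75 minutes long.

none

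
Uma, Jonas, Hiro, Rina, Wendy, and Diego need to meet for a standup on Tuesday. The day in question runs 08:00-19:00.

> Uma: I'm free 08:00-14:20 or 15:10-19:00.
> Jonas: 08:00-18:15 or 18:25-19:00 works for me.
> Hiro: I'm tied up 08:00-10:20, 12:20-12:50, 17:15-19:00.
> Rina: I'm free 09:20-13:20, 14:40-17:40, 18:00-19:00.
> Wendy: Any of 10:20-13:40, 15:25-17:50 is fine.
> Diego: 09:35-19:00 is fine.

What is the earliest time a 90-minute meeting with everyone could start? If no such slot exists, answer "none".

Uma free: 08:00-14:20, 15:10-19:00.
Jonas free: 08:00-18:15, 18:25-19:00.
Hiro free: 10:20-12:20, 12:50-17:15 (invert busy blocks within the working day).
Rina free: 09:20-13:20, 14:40-17:40, 18:00-19:00.
Wendy free: 10:20-13:40, 15:25-17:50.
Diego free: 09:35-19:00.
Uma ∩ Jonas: 08:00-14:20, 15:10-18:15, 18:25-19:00.
Uma ∩ Jonas ∩ Hiro: 10:20-12:20, 12:50-14:20, 15:10-17:15.
Uma ∩ Jonas ∩ Hiro ∩ Rina: 10:20-12:20, 12:50-13:20, 15:10-17:15.
Uma ∩ Jonas ∩ Hiro ∩ Rina ∩ Wendy: 10:20-12:20, 12:50-13:20, 15:25-17:15.
Uma ∩ Jonas ∩ Hiro ∩ Rina ∩ Wendy ∩ Diego: 10:20-12:20, 12:50-13:20, 15:25-17:15.
Those are the intersection windows.
The first common window of at least 90 minutes is 10:20-12:20, so the earliest start is 10:20.

10:20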